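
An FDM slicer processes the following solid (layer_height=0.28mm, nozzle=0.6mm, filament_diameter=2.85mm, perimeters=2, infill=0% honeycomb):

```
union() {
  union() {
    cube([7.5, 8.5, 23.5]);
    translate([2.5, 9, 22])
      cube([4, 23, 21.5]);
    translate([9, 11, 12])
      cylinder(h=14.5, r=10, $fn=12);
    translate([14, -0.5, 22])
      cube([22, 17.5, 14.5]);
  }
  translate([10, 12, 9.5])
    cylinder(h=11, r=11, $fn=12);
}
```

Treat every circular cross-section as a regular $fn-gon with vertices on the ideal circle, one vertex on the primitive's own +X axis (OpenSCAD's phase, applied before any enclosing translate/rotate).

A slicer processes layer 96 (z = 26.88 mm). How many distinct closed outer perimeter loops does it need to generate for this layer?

At z = 26.88 mm: the cube is absent (z outside [0, 23.5]); the cube at (2.5, 9) is present — its section is the full 4×23 rectangle; the cylinder at (9, 11) does not reach this height (z outside [12, 26.5]); the 22×17.5 cube at (14, -0.5) contributes its full rectangle; Combining (union): the 2 present regions are separate (no shared area or edge), so areas and boundary lengths simply add and each stays a separate island — 2 connected regions; the cylinder at (10, 12) does not reach this height (z outside [9.5, 20.5]); Merging all regions: only the result so far is present, so the union is just that shape — 2 connected regions. The result has 2 disconnected regions.

2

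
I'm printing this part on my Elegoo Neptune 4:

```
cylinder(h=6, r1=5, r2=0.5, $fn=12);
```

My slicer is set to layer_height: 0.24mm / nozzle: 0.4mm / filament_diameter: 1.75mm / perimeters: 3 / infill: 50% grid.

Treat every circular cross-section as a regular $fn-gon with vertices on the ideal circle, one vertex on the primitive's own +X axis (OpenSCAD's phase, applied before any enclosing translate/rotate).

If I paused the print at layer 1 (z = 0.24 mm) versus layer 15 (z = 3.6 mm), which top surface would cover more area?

layer 1 (z = 0.24 mm)

Layer 1 (z = 0.24): the cone: at t=0.040 of its height the radius interpolates to r₁+(r₂−r₁)t = 4.820, giving a regular 12-gon of that circumradius (area = (12/2)·4.820²·sin(360°/12) = 69.70 mm²). So its area = 69.70 mm². Layer 15 (z = 3.6): the cone contributes a regular 12-gon of circumradius 2.300 (interpolated between r1=5 and r2=0.5 at t=0.600) (area = (12/2)·2.300²·sin(360°/12) = 15.87 mm²). So its area = 15.87 mm². Layer 1 is larger (69.70 vs 15.87 mm²).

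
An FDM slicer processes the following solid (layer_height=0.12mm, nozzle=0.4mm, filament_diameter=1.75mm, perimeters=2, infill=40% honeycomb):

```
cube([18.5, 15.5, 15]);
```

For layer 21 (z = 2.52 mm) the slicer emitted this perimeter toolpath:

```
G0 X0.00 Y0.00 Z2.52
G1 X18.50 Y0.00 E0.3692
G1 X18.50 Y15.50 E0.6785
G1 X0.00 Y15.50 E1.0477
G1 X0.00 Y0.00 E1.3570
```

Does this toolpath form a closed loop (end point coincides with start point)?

Start point (G0): (0.00, 0.00). End point (last G1): the path returns to the start — closed.

yes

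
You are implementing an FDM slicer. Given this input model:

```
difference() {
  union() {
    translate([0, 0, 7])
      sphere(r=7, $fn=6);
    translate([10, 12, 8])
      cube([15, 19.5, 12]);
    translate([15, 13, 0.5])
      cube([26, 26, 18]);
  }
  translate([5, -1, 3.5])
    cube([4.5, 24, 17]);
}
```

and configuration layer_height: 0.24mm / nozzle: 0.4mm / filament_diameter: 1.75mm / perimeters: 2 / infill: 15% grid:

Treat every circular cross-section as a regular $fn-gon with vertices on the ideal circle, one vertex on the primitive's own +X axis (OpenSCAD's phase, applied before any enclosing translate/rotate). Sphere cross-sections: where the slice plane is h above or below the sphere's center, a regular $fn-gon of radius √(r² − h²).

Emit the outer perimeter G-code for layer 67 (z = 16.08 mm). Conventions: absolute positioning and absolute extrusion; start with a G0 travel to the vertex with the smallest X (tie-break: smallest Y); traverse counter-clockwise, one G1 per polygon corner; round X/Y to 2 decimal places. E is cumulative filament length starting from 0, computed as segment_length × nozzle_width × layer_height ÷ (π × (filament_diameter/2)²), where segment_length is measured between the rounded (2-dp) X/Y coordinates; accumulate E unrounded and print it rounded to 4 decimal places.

At z = 16.08 mm: the sphere is absent (|z−center|=9.080 > r=7); the cube at (10, 12) is present — its section is the full 15×19.5 rectangle; the cube at (15, 13) (footprint 26×26) is included at this height; Taking the union: the regions partially overlap (shared area 185.00 mm²), so overlapping operands fuse into one piece — 1 connected region; the cube at (5, -1) (footprint 4.5×24) is included at this height; Subtracting the remaining from the first: starting from the result so far, the 4.5×24 cube at (5, -1) misses the remaining region (no effect) — 1 connected region. The outline is a single polygon with 8 vertices. Extrusion per mm of travel: 0.4 × 0.24 / (π × 0.875²) = 0.039912. Accumulating E over each segment gives final E = 4.6298.

G0 X10.00 Y12.00 Z16.08
G1 X25.00 Y12.00 E0.5987
G1 X25.00 Y13.00 E0.6386
G1 X41.00 Y13.00 E1.2772
G1 X41.00 Y39.00 E2.3149
G1 X15.00 Y39.00 E3.3526
G1 X15.00 Y31.50 E3.6520
G1 X10.00 Y31.50 E3.8515
G1 X10.00 Y12.00 E4.6298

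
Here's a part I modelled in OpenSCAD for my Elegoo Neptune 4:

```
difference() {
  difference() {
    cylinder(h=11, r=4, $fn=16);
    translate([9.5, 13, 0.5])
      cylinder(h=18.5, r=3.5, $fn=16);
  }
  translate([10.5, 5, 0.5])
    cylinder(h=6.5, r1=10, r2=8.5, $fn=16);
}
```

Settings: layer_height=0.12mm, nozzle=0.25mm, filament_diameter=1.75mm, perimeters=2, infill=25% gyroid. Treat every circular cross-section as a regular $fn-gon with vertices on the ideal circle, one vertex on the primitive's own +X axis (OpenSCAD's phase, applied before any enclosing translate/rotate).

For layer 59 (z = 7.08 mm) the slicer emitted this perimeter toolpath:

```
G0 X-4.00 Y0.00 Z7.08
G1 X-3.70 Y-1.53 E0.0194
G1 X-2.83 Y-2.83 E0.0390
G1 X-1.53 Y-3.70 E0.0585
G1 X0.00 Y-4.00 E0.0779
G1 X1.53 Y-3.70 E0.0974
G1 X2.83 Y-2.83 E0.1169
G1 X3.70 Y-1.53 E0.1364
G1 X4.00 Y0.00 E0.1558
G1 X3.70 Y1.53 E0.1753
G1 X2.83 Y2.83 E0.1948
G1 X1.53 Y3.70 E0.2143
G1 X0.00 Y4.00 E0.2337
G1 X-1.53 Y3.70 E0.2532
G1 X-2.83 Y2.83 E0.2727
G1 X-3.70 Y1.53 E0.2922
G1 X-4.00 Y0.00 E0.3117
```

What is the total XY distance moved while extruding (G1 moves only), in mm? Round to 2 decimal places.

24.99 mm

Sum the Euclidean lengths of each G1 segment: total = 24.99 mm.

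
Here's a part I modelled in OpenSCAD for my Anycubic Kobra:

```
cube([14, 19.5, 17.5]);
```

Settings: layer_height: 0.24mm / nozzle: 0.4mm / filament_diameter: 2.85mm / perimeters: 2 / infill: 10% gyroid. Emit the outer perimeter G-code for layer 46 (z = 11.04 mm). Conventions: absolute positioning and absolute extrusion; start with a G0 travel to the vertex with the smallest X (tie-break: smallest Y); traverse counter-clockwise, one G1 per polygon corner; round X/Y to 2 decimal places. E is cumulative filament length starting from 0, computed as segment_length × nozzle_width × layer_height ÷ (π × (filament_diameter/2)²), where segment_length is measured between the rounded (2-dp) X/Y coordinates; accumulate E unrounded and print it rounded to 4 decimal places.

At z = 11.04 mm: the cube is present — its section is the full 14×19.5 rectangle. The outline is a single polygon with 4 vertices. Extrusion per mm of travel: 0.4 × 0.24 / (π × 1.425²) = 0.015048. Accumulating E over each segment gives final E = 1.0082.

G0 X0.00 Y0.00 Z11.04
G1 X14.00 Y0.00 E0.2107
G1 X14.00 Y19.50 E0.5041
G1 X0.00 Y19.50 E0.7148
G1 X0.00 Y0.00 E1.0082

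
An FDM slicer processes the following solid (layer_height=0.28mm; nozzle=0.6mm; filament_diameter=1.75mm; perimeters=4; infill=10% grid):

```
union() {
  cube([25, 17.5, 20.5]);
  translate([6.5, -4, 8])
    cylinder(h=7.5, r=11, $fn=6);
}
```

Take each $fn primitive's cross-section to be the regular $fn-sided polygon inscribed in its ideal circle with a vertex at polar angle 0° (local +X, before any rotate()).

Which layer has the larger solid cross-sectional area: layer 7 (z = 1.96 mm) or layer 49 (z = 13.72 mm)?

Layer 7 (z = 1.96): the cube is present — its section is the full 25×17.5 rectangle (area 437.50 mm²); the cylinder at (6.5, -4) is absent (z outside [8, 15.5]); Combining (union): only the 25×17.5 cube is present, so the union is just that shape — area = 437.50 mm². So its area = 437.50 mm². Layer 49 (z = 13.72): the 25×17.5 cube contributes its full rectangle (area 437.50 mm²); the r=11 cylinder at (6.5, -4) gives a regular 6-gon of circumradius 11 (constant along its height) (area = (6/2)·11.000²·sin(360°/6) = 314.37 mm²); Combining (union): the regions partially overlap — summed areas 751.87 mm² minus the doubly-counted overlap 74.27 mm² gives 677.60 mm² — area = 677.60 mm². So its area = 677.60 mm². Layer 49 is larger (677.60 vs 437.50 mm²).

layer 49 (z = 13.72 mm)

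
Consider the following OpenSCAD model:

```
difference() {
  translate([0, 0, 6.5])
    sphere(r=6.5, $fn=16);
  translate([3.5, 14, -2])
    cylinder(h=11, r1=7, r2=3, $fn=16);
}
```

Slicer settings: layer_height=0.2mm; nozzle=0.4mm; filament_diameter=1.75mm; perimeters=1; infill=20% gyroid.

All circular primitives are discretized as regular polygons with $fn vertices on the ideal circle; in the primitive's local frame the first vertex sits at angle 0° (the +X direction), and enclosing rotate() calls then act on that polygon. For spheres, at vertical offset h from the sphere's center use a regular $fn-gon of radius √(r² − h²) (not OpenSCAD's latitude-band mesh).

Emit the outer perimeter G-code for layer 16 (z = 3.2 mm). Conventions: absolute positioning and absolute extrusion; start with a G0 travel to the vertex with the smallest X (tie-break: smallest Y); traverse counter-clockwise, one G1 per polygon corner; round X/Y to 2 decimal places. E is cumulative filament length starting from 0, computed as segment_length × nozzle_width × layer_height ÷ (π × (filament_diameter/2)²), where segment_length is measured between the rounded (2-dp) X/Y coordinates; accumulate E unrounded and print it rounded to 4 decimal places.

At z = 3.2 mm: the r=6.5 sphere contributes a regular 16-gon of circumradius √(6.5²−3.3²) = 5.600; the cone at (3.5, 14): at t=0.473 of its height the radius interpolates to r₁+(r₂−r₁)t = 5.109, giving a regular 16-gon of that circumradius; After the difference (first − rest): starting from the r=6.5 sphere, the cone at (3.5, 14) misses the remaining region (no effect) — 1 connected region. The outline is a single polygon with 16 vertices. Extrusion per mm of travel: 0.4 × 0.2 / (π × 0.875²) = 0.033260. Accumulating E over each segment gives final E = 1.1623.

G0 X-5.60 Y0.00 Z3.20
G1 X-5.17 Y-2.14 E0.0726
G1 X-3.96 Y-3.96 E0.1453
G1 X-2.14 Y-5.17 E0.2180
G1 X0.00 Y-5.60 E0.2906
G1 X2.14 Y-5.17 E0.3632
G1 X3.96 Y-3.96 E0.4359
G1 X5.17 Y-2.14 E0.5086
G1 X5.60 Y0.00 E0.5812
G1 X5.17 Y2.14 E0.6538
G1 X3.96 Y3.96 E0.7265
G1 X2.14 Y5.17 E0.7991
G1 X0.00 Y5.60 E0.8717
G1 X-2.14 Y5.17 E0.9443
G1 X-3.96 Y3.96 E1.0170
G1 X-5.17 Y2.14 E1.0897
G1 X-5.60 Y0.00 E1.1623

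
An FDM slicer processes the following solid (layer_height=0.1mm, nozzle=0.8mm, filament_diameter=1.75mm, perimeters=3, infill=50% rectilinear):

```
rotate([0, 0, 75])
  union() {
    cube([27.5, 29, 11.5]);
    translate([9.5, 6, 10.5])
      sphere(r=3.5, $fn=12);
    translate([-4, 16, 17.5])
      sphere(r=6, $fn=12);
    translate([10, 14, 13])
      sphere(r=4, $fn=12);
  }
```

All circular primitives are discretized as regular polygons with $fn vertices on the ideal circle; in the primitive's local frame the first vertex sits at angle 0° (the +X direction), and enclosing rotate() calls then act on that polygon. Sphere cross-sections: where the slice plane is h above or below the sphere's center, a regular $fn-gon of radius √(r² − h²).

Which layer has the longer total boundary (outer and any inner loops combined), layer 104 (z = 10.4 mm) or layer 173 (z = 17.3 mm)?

layer 104 (z = 10.4 mm)

Layer 104 (z = 10.4): the 27.5×29 cube contributes its full rectangle (perimeter 113.00 mm); the r=3.5 sphere at (9.5, 6) contributes a regular 12-gon of circumradius √(3.5²−0.1²) = 3.499 (perimeter = 2·12·3.499·sin(180°/12) = 21.73 mm); the sphere at (-4, 16) does not reach this height (|z−center|=7.100 > r=6); the sphere at (10, 14): section is a regular 12-gon, circumradius = √(r²−h²) = √(4²−2.6²) = 3.040 (perimeter = 2·12·3.040·sin(180°/12) = 18.88 mm); Taking the union: the regions partially overlap (shared area 64.44 mm²), so the edge portions inside another operand are dropped and the merged outline is re-measured after clipping — boundary = 113.00 mm; (rotated 75° about Z; rotation is an isometry so areas/perimeters/island counts are preserved). So its perimeter = 113.00 mm. Layer 173 (z = 17.3): the cube is not intersected at this z (z outside [0, 11.5]); the sphere at (9.5, 6) does not reach this height (|z−center|=6.800 > r=3.5); the sphere at (-4, 16): section is a regular 12-gon, circumradius = √(r²−h²) = √(6²−0.2²) = 5.997 (perimeter = 2·12·5.997·sin(180°/12) = 37.25 mm); the sphere at (10, 14) does not reach this height (|z−center|=4.300 > r=4); Combining (union): only the r=6 sphere at (-4, 16) is present, so the union is just that shape — boundary = 37.25 mm; (whole slice rotated 75° about Z — lengths, areas and connectivity unchanged). So its perimeter = 37.25 mm. Layer 104 is larger (113.00 vs 37.25 mm).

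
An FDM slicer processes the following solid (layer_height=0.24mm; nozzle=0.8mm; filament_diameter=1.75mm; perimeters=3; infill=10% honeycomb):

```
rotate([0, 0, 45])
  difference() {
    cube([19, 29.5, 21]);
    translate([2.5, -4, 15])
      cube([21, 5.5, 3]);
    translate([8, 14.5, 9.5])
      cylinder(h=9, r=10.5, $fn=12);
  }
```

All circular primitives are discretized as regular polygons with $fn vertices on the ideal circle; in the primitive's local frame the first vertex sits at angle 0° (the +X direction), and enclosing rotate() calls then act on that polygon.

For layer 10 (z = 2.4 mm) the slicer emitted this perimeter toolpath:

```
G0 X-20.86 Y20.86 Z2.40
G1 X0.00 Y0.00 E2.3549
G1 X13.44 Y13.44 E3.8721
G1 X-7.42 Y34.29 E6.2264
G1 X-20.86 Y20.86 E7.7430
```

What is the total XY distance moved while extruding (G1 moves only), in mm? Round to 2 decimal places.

Sum the Euclidean lengths of each G1 segment: total = 97.00 mm.

97.00 mm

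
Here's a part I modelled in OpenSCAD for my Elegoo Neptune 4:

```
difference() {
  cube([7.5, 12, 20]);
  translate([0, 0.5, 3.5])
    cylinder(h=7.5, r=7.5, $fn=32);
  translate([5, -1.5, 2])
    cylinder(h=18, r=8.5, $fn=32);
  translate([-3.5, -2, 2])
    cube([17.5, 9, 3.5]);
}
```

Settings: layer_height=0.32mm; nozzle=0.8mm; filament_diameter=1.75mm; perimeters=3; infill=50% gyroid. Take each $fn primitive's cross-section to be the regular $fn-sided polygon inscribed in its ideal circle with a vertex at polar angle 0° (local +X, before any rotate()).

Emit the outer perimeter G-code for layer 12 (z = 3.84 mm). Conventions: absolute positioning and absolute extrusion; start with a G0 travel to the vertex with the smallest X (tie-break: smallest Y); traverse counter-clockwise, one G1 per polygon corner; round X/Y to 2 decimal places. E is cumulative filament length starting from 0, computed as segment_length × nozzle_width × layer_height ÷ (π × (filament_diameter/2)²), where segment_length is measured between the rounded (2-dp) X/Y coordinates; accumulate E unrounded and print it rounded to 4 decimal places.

At z = 3.84 mm: the cube is present — its section is the full 7.5×12 rectangle; the cylinder at (0, 0.5): section is a regular 32-gon, circumradius r=7.5; the r=8.5 cylinder at (5, -1.5) gives a regular 32-gon of circumradius 8.5 (constant along its height); the 17.5×9 cube at (-3.5, -2) contributes its full rectangle; Taking the first minus the rest: starting from the 7.5×12 cube, the r=7.5 cylinder at (0, 0.5) partially overlaps it — only the 47.63 mm² overlap (of its 175.58 mm²) is removed, clipping the outline; the r=8.5 cylinder at (5, -1.5) partially overlaps it — only the 6.85 mm² overlap (of its 225.52 mm²) is removed, clipping the outline; the 17.5×9 cube at (-3.5, -2) partially overlaps it — only the 0.45 mm² overlap (of its 157.50 mm²) is removed, clipping the outline — 1 connected region. The outline is a single polygon with 7 vertices. Extrusion per mm of travel: 0.8 × 0.32 / (π × 0.875²) = 0.106432. Accumulating E over each segment gives final E = 2.5734.

G0 X0.00 Y8.00 Z3.84
G1 X1.46 Y7.86 E0.1561
G1 X2.87 Y7.43 E0.3130
G1 X3.67 Y7.00 E0.4097
G1 X7.50 Y7.00 E0.8173
G1 X7.50 Y12.00 E1.3495
G1 X0.00 Y12.00 E2.1477
G1 X0.00 Y8.00 E2.5734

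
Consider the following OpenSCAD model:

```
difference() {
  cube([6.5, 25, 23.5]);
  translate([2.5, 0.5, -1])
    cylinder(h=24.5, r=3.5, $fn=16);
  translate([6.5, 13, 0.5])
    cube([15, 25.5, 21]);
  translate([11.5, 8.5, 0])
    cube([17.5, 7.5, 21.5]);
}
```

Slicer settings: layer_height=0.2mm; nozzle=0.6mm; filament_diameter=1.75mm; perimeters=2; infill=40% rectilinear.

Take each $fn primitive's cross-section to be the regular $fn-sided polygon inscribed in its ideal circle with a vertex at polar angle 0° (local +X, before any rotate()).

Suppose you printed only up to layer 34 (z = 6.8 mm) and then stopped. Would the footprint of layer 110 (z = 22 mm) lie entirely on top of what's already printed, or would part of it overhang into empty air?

Compare the two slices. At z = 6.8: the cube is present — its section is the full 6.5×25 rectangle (area 162.50 mm²); the r=3.5 cylinder at (2.5, 0.5) contributes a regular 16-gon of circumradius 3.5 (area = (16/2)·3.500²·sin(360°/16) = 37.50 mm²); the cube at (6.5, 13) (footprint 15×25.5) is included at this height (area 382.50 mm²); the cube at (11.5, 8.5) is present — its section is the full 17.5×7.5 rectangle (area 131.25 mm²); After the difference (first − rest): starting from the 6.5×25 cube (162.50 mm²), the r=3.5 cylinder at (2.5, 0.5) partially overlaps it — only the 20.16 mm² overlap (of its 37.50 mm²) is removed, clipping the outline; the 15×25.5 cube at (6.5, 13) misses the remaining region (no effect); the 17.5×7.5 cube at (11.5, 8.5) misses the remaining region (no effect) — area = 142.34 mm². At z = 22: the cube is present — its section is the full 6.5×25 rectangle (area 162.50 mm²); the r=3.5 cylinder at (2.5, 0.5) gives a regular 16-gon of circumradius 3.5 (constant along its height) (area = (16/2)·3.500²·sin(360°/16) = 37.50 mm²); the cube at (6.5, 13) is not intersected at this z (z outside [0.5, 21.5]); the cube at (11.5, 8.5) is absent (z outside [0, 21.5]); Taking the first minus the rest: starting from the 6.5×25 cube (162.50 mm²), the r=3.5 cylinder at (2.5, 0.5) partially overlaps it — only the 20.16 mm² overlap (of its 37.50 mm²) is removed, clipping the outline — area = 142.34 mm². Checking containment: the cross-section at z = 22 is a subset of the cross-section at z = 6.8.

entirely on top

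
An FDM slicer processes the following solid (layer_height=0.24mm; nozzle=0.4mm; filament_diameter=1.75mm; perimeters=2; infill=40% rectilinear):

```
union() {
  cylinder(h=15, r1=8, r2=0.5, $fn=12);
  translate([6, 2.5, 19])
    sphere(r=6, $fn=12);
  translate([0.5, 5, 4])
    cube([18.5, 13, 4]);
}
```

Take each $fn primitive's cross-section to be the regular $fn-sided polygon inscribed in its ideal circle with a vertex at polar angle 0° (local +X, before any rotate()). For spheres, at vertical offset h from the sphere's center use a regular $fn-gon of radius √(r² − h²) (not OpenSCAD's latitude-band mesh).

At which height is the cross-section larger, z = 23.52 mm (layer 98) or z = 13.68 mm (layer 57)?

Layer 98 (z = 23.52): the cone is not intersected at this z (z outside [0, 15]); the sphere at (6, 2.5): section is a regular 12-gon, circumradius = √(r²−h²) = √(6²−4.52²) = 3.946 (area = (12/2)·3.946²·sin(360°/12) = 46.71 mm²); the cube at (0.5, 5) does not reach this height (z outside [4, 8]); Combining (union): only the r=6 sphere at (6, 2.5) is present, so the union is just that shape — area = 46.71 mm². So its area = 46.71 mm². Layer 57 (z = 13.68): the cone (r1=8→r2=0.5) has section circumradius 1.160 here — a regular 12-gon (area = (12/2)·1.160²·sin(360°/12) = 4.04 mm²); the r=6 sphere at (6, 2.5) slices to a regular 12-gon of circumradius 2.774 (√(r²−h²) with h=5.32 from center) (area = (12/2)·2.774²·sin(360°/12) = 23.09 mm²); the cube at (0.5, 5) is absent (z outside [4, 8]); Combining (union): the 2 present regions are separate (no shared area or edge), so areas and boundary lengths simply add and each stays a separate island — area = 27.13 mm². So its area = 27.13 mm². Layer 98 is larger (46.71 vs 27.13 mm²).

layer 98 (z = 23.52 mm)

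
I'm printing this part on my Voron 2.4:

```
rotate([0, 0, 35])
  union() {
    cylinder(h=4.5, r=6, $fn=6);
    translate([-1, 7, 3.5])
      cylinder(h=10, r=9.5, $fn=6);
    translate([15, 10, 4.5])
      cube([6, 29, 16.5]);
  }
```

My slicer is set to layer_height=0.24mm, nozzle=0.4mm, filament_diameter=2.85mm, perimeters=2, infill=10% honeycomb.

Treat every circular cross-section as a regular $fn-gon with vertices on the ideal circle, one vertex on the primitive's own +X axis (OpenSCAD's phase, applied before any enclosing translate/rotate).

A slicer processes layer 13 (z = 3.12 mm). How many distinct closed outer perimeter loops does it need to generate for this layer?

At z = 3.12 mm: the r=6 cylinder gives a regular 6-gon of circumradius 6 (constant along its height); the cylinder at (-1, 7) is not intersected at this z (z outside [3.5, 13.5]); the cube at (15, 10) is not intersected at this z (z outside [4.5, 21]); Combining (union): only the r=6 cylinder is present, so the union is just that shape — 1 connected region; (whole slice rotated 35° about Z — lengths, areas and connectivity unchanged). The result has 1 disconnected region.

1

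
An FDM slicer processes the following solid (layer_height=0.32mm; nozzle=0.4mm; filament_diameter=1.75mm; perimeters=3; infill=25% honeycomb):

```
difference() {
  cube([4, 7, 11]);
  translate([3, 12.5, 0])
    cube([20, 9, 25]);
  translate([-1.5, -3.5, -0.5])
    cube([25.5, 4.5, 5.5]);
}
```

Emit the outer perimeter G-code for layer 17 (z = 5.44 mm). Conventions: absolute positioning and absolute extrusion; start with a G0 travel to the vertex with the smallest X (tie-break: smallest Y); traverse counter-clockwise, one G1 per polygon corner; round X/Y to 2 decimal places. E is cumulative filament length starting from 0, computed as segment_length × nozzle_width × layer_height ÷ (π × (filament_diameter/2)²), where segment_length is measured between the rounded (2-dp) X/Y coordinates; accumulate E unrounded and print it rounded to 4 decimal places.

G0 X0.00 Y0.00 Z5.44
G1 X4.00 Y0.00 E0.2129
G1 X4.00 Y7.00 E0.5854
G1 X0.00 Y7.00 E0.7982
G1 X0.00 Y0.00 E1.1708

At z = 5.44 mm: the cube (footprint 4×7) is included at this height; the cube at (3, 12.5) (footprint 20×9) is included at this height; the cube at (-1.5, -3.5) is not intersected at this z (z outside [-0.5, 5]); Subtracting the remaining from the first: starting from the 4×7 cube, the 20×9 cube at (3, 12.5) misses the remaining region (no effect) — 1 connected region. The outline is a single polygon with 4 vertices. Extrusion per mm of travel: 0.4 × 0.32 / (π × 0.875²) = 0.053216. Accumulating E over each segment gives final E = 1.1708.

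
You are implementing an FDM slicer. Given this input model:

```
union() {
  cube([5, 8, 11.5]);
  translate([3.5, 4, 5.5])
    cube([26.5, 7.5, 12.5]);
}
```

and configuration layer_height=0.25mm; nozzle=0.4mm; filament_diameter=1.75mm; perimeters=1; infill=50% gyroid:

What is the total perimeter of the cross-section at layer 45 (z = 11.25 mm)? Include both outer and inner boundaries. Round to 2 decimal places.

83.00 mm

At z = 11.25 mm: the 5×8 cube contributes its full rectangle (perimeter 26.00 mm); the 26.5×7.5 cube at (3.5, 4) contributes its full rectangle (perimeter 68.00 mm); Merging all regions: the regions partially overlap (shared area 6.00 mm²), so the edge portions inside another operand are dropped and the merged outline is re-measured after clipping — boundary = 83.00 mm. Overall, the cross-section is a single solid region. Total boundary length (outer) = 83.00 mm.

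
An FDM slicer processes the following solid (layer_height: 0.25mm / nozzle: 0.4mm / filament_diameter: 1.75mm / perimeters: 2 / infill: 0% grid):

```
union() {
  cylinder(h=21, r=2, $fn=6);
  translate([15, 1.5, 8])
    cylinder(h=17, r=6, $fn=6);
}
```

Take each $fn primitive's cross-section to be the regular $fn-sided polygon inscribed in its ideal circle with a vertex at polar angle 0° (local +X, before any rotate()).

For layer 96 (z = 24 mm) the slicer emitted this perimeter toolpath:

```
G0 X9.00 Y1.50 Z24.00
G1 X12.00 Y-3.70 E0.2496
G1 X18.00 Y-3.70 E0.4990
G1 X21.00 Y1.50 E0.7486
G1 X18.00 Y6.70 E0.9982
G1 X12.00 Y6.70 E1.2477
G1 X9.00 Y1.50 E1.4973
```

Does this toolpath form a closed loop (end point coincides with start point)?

yes

Start point (G0): (9.00, 1.50). End point (last G1): the path returns to the start — closed.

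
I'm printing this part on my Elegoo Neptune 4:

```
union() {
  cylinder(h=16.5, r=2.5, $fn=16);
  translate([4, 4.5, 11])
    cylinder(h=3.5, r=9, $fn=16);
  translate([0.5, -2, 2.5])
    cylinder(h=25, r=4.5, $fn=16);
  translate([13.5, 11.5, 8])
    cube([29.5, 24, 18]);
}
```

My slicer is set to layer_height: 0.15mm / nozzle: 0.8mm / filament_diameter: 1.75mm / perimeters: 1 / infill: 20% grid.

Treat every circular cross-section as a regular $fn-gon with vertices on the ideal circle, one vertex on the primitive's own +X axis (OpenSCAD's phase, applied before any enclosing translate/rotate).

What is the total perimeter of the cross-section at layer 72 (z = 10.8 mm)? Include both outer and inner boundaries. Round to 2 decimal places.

At z = 10.8 mm: the r=2.5 cylinder contributes a regular 16-gon of circumradius 2.5 (perimeter = 2·16·2.500·sin(180°/16) = 15.61 mm); the cylinder at (4, 4.5) is absent (z outside [11, 14.5]); the cylinder at (0.5, -2): section is a regular 16-gon, circumradius r=4.5 (perimeter = 2·16·4.500·sin(180°/16) = 28.09 mm); the cube at (13.5, 11.5) is present — its section is the full 29.5×24 rectangle (perimeter 107.00 mm); Taking the union: the regions partially overlap (shared area 19.02 mm²), so the edge portions inside another operand are dropped and the merged outline is re-measured after clipping — boundary = 135.13 mm. Overall, the cross-section has 2 separate islands. Total boundary length (outer) = 135.13 mm.

135.13 mm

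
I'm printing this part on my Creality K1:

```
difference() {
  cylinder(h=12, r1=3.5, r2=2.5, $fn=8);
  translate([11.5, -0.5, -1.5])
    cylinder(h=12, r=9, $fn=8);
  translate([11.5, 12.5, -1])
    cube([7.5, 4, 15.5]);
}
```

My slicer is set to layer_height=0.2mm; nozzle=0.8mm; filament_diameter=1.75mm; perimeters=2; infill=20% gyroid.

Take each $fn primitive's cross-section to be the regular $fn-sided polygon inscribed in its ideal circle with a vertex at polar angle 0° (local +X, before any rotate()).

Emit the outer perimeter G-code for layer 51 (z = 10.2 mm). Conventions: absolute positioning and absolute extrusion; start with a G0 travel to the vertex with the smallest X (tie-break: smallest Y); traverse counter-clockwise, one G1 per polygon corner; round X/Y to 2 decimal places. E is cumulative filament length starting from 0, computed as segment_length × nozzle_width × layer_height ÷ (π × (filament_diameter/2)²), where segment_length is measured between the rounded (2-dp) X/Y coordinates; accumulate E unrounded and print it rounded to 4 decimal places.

At z = 10.2 mm: the cone (r1=3.5→r2=2.5) has section circumradius 2.650 here — a regular 8-gon; the r=9 cylinder at (11.5, -0.5) gives a regular 8-gon of circumradius 9 (constant along its height); the cube at (11.5, 12.5) (footprint 7.5×4) is included at this height; After the difference (first − rest): starting from the cone, the r=9 cylinder at (11.5, -0.5) misses the remaining region (no effect); the 7.5×4 cube at (11.5, 12.5) misses the remaining region (no effect) — 1 connected region. The outline is a single polygon with 8 vertices. Extrusion per mm of travel: 0.8 × 0.2 / (π × 0.875²) = 0.066520. Accumulating E over each segment gives final E = 1.0782.

G0 X-2.65 Y0.00 Z10.20
G1 X-1.87 Y-1.87 E0.1348
G1 X0.00 Y-2.65 E0.2696
G1 X1.87 Y-1.87 E0.4043
G1 X2.65 Y0.00 E0.5391
G1 X1.87 Y1.87 E0.6739
G1 X0.00 Y2.65 E0.8087
G1 X-1.87 Y1.87 E0.9435
G1 X-2.65 Y0.00 E1.0782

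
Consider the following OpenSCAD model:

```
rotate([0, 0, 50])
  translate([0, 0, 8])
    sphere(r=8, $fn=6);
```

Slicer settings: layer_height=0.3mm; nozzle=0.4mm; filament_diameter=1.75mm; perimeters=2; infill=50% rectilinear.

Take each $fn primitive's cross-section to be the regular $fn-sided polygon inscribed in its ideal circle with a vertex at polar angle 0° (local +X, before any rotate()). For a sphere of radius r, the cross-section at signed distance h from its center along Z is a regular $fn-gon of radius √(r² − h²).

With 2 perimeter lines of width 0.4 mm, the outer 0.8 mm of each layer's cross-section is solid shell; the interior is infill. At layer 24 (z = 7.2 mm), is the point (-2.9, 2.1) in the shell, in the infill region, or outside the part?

infill

At z = 7.2 mm: the sphere: section is a regular 6-gon, circumradius = √(r²−h²) = √(8²−0.8²) = 7.960; (rotated 50° about Z; rotation is an isometry so areas/perimeters/island counts are preserved). Overall, the cross-section is a single solid region. Undo the 50° rotation: the query point maps to (-0.255, 3.571) in the un-rotated model frame. The nearest boundary edge runs (3.98, 6.89)→(-3.98, 6.89); distance from the point to it = 3.32 mm. The point is inside the cross-section and 3.32 mm from the nearest boundary — more than the 0.8 mm shell width (2 × 0.4), so it's in the infill interior.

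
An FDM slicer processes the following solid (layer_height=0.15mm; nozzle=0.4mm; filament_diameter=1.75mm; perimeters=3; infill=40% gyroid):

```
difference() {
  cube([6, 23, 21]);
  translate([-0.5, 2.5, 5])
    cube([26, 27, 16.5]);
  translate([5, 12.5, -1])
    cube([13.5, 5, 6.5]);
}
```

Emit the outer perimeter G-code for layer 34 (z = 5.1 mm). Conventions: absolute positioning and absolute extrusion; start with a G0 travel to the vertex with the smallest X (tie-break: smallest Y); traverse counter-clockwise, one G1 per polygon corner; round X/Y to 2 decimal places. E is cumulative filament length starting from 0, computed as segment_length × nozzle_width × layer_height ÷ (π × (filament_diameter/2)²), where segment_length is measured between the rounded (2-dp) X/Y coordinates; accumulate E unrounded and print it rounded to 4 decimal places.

G0 X0.00 Y0.00 Z5.10
G1 X6.00 Y0.00 E0.1497
G1 X6.00 Y2.50 E0.2120
G1 X0.00 Y2.50 E0.3617
G1 X0.00 Y0.00 E0.4241

At z = 5.1 mm: the 6×23 cube contributes its full rectangle; the cube at (-0.5, 2.5) is present — its section is the full 26×27 rectangle; the 13.5×5 cube at (5, 12.5) contributes its full rectangle; After the difference (first − rest): starting from the 6×23 cube, the 26×27 cube at (-0.5, 2.5) partially overlaps it — only the 123.00 mm² overlap (of its 702.00 mm²) is removed, clipping the outline; the 13.5×5 cube at (5, 12.5) misses the remaining region (no effect) — 1 connected region. The outline is a single polygon with 4 vertices. Extrusion per mm of travel: 0.4 × 0.15 / (π × 0.875²) = 0.024945. Accumulating E over each segment gives final E = 0.4241.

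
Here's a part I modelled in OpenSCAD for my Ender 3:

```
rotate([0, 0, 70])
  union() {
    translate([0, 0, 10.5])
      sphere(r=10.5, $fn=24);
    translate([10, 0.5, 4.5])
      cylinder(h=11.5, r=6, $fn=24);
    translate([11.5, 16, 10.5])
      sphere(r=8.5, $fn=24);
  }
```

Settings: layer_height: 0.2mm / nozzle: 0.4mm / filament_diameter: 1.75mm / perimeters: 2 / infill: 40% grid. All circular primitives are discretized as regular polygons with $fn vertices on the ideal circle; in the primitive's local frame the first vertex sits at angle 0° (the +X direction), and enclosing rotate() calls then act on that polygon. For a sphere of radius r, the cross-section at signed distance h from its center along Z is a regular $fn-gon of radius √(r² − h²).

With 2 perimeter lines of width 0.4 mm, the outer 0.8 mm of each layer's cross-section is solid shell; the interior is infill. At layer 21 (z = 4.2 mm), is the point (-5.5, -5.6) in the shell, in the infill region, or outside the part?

shell

At z = 4.2 mm: the sphere: section is a regular 24-gon, circumradius = √(r²−h²) = √(10.5²−6.3²) = 8.400; the cylinder at (10, 0.5) does not reach this height (z outside [4.5, 16]); the sphere at (11.5, 16): section is a regular 24-gon, circumradius = √(r²−h²) = √(8.5²−6.3²) = 5.706; Taking the union: the 2 present regions are separate (no shared area or edge), so areas and boundary lengths simply add and each stays a separate island — 2 connected regions; (rotated 70° about Z; rotation is an isometry so areas/perimeters/island counts are preserved). Overall, the cross-section has 2 separate islands. Undo the 70° rotation: the query point maps to (-7.143, 3.253) in the un-rotated model frame. The nearest boundary edge runs (-8.11, 2.17)→(-7.27, 4.20); distance from the point to it = 0.48 mm. (Shell/infill is judged within the island containing the point — the largest one.) The point is inside the cross-section, 0.48 mm from the nearest boundary — within the 0.8 mm shell band (2 × 0.4).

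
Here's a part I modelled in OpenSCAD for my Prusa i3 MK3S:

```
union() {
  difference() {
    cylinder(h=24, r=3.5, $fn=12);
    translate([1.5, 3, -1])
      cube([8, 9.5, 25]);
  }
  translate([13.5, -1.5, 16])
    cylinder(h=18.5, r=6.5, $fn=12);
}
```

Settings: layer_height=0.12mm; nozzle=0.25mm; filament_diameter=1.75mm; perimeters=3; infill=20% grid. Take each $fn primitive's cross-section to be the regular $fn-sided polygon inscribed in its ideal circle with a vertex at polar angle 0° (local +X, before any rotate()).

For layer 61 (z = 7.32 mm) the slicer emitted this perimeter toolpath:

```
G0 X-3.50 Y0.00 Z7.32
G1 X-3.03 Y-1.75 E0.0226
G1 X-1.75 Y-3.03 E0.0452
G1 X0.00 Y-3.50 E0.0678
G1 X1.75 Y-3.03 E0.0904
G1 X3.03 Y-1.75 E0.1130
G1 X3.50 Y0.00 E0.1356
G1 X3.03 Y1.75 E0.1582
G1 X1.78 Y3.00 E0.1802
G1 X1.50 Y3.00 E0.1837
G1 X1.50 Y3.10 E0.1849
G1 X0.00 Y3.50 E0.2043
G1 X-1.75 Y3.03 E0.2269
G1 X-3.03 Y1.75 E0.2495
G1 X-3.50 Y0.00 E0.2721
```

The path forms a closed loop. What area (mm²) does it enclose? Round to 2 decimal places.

Apply the shoelace formula to the sequence of (X, Y) vertices; enclosed area = 36.72 mm².

36.72 mm²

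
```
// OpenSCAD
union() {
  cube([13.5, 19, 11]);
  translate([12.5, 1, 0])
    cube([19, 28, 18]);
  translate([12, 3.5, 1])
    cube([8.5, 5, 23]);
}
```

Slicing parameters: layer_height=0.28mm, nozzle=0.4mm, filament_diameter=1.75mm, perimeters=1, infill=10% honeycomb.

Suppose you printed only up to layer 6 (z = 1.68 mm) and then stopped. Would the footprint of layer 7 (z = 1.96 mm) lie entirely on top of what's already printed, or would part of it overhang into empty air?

Compare the two slices. At z = 1.68: the cube (footprint 13.5×19) is included at this height (area 256.50 mm²); the 19×28 cube at (12.5, 1) contributes its full rectangle (area 532.00 mm²); the 8.5×5 cube at (12, 3.5) contributes its full rectangle (area 42.50 mm²); Merging all regions: the regions partially overlap — summed areas 831.00 mm² minus the doubly-counted overlap 60.50 mm² gives 770.50 mm² — area = 770.50 mm². At z = 1.96: the 13.5×19 cube contributes its full rectangle (area 256.50 mm²); the cube at (12.5, 1) is present — its section is the full 19×28 rectangle (area 532.00 mm²); the 8.5×5 cube at (12, 3.5) contributes its full rectangle (area 42.50 mm²); Merging all regions: the regions partially overlap — summed areas 831.00 mm² minus the doubly-counted overlap 60.50 mm² gives 770.50 mm² — area = 770.50 mm². Checking containment: the cross-section at z = 1.96 is a subset of the cross-section at z = 1.68.

entirely on top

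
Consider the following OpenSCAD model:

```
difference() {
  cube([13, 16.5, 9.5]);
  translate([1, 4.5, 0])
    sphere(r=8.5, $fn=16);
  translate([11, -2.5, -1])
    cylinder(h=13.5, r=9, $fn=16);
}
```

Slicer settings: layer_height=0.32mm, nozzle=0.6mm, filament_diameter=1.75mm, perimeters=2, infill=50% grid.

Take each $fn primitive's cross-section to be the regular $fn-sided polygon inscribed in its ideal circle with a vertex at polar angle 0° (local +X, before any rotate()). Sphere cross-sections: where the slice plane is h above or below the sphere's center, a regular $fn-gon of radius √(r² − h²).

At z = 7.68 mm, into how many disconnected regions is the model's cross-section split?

At z = 7.68 mm: the 13×16.5 cube contributes its full rectangle; the r=8.5 sphere at (1, 4.5) slices to a regular 16-gon of circumradius 3.642 (√(r²−h²) with h=7.68 from center); the r=9 cylinder at (11, -2.5) gives a regular 16-gon of circumradius 9 (constant along its height); Taking the first minus the rest: starting from the 13×16.5 cube, the r=8.5 sphere at (1, 4.5) partially overlaps it — only the 27.40 mm² overlap (of its 40.62 mm²) is removed, clipping the outline; the r=9 cylinder at (11, -2.5) partially overlaps it — only the 52.35 mm² overlap (of its 247.98 mm²) is removed, clipping the outline — 2 connected regions. The result has 2 disconnected regions.

2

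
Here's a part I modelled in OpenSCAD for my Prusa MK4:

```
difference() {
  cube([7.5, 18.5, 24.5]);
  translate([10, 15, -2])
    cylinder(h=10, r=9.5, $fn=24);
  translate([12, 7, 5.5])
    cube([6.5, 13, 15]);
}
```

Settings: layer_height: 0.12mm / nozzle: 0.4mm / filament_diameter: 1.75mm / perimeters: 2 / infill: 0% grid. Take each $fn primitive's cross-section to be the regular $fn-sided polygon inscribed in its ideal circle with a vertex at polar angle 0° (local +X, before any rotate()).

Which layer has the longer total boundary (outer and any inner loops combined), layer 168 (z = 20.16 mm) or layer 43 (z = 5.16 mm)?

layer 168 (z = 20.16 mm)

Layer 168 (z = 20.16): the cube is present — its section is the full 7.5×18.5 rectangle (perimeter 52.00 mm); the cylinder at (10, 15) does not reach this height (z outside [-2, 8]); the 6.5×13 cube at (12, 7) contributes its full rectangle (perimeter 39.00 mm); Taking the first minus the rest: starting from the 7.5×18.5 cube, the 6.5×13 cube at (12, 7) misses the remaining region (no effect) — boundary = 52.00 mm. So its perimeter = 52.00 mm. Layer 43 (z = 5.16): the 7.5×18.5 cube contributes its full rectangle (perimeter 52.00 mm); the r=9.5 cylinder at (10, 15) gives a regular 24-gon of circumradius 9.5 (constant along its height) (perimeter = 2·24·9.500·sin(180°/24) = 59.52 mm); the cube at (12, 7) does not reach this height (z outside [5.5, 20.5]); Taking the first minus the rest: starting from the 7.5×18.5 cube, the r=9.5 cylinder at (10, 15) partially overlaps it — only the 70.28 mm² overlap (of its 280.30 mm²) is removed, clipping the outline — boundary = 49.06 mm. So its perimeter = 49.06 mm. Layer 168 is larger (52.00 vs 49.06 mm).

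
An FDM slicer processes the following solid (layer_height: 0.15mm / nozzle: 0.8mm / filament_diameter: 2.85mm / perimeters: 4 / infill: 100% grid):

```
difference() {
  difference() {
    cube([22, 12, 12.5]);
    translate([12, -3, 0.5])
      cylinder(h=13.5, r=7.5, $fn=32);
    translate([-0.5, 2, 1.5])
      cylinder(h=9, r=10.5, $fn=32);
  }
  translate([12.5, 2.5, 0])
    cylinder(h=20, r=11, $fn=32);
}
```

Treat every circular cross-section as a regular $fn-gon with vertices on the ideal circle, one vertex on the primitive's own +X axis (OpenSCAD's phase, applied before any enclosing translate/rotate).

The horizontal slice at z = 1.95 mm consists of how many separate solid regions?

2

At z = 1.95 mm: the cube is present — its section is the full 22×12 rectangle; the r=7.5 cylinder at (12, -3) gives a regular 32-gon of circumradius 7.5 (constant along its height); the r=10.5 cylinder at (-0.5, 2) contributes a regular 32-gon of circumradius 10.5; After the difference (first − rest): starting from the 22×12 cube, the r=7.5 cylinder at (12, -3) partially overlaps it — only the 44.16 mm² overlap (of its 175.58 mm²) is removed, clipping the outline; the r=10.5 cylinder at (-0.5, 2) partially overlaps it — only the 86.99 mm² overlap (of its 344.14 mm²) is removed, clipping the outline — 1 connected region; the r=11 cylinder at (12.5, 2.5) contributes a regular 32-gon of circumradius 11; Taking the first minus the rest: starting from the result so far, the r=11 cylinder at (12.5, 2.5) partially overlaps it — only the 123.67 mm² overlap (of its 377.69 mm²) is removed, clipping the outline — 2 connected regions. The result has 2 disconnected regions.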